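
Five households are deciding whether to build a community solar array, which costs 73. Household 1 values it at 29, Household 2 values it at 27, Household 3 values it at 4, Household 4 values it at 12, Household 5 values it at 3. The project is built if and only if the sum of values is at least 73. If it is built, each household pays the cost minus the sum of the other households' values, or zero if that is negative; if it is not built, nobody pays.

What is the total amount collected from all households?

65

Total value 75 ≥ cost 73, so it is built.
Household 1: others sum to 46; max(0, 73 - 46) = 27.
Household 2: others sum to 48; max(0, 73 - 48) = 25.
Household 3: others sum to 71; max(0, 73 - 71) = 2.
Household 4: others sum to 63; max(0, 73 - 63) = 10.
Household 5: others sum to 72; max(0, 73 - 72) = 1.
Total collected = 27 + 25 + 2 + 10 + 1 = 65.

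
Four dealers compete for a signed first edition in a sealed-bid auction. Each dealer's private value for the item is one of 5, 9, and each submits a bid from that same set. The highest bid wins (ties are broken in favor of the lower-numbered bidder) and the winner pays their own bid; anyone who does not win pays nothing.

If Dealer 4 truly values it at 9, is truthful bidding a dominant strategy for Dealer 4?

Yes

Check each profile of the others' bids and compare truth against every alternative bid.
Others bid (5, 5, 5): truth gives 0, best alternative gives 0.
Others bid (5, 5, 9): truth gives 0, best alternative gives 0.
Others bid (5, 9, 5): truth gives 0, best alternative gives 0.
Others bid (5, 9, 9): truth gives 0, best alternative gives 0.
Others bid (9, 5, 5): truth gives 0, best alternative gives 0.
Others bid (9, 5, 9): truth gives 0, best alternative gives 0.
(Remaining 2 profiles checked similarly; truth is weakly best in each.)
In every case the truthful bid is at least as good as any alternative, so it is a dominant strategy.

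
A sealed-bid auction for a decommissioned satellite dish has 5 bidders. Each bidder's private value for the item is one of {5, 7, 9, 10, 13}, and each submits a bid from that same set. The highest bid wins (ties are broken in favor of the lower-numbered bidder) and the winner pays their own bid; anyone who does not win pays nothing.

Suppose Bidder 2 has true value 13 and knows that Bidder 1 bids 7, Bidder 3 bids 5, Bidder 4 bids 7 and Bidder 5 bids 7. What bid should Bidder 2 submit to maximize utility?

Bid 5: loses, pays 0, utility 0.
Bid 7: loses, pays 0, utility 0.
Bid 9: wins, pays 9, utility 13 - 9 = 4.
Bid 10: wins, pays 10, utility 13 - 10 = 3.
Bid 13: wins, pays 13, utility 13 - 13 = 0.
The best choice is 9 with utility 4.

9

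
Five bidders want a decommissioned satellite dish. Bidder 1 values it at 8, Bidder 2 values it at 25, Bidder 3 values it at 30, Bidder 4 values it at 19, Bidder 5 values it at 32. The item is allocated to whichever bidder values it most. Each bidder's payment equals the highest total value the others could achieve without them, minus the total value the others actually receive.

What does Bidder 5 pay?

Bidder 5 has the highest value and receives the item.
Without Bidder 5, the item would go to the next-highest value, 30, so the others could achieve 30.
With Bidder 5 present and winning, the others receive nothing, so their total is 0.
Payment = 30 - 0 = 30.

30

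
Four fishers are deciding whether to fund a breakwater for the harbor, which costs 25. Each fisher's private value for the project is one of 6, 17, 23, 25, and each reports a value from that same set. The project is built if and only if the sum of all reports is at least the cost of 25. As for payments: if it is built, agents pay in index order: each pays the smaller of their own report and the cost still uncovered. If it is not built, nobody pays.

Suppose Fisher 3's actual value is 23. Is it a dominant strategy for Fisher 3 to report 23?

No

Consider the case where Fisher 1 reports 6, Fisher 2 reports 6 and Fisher 4 reports 17.
Truthful report 23: project built, pays 13, utility 23 - 13 = 10.
Report 6 instead: project built, pays 6, utility 23 - 6 = 17.
Since 17 > 10, reporting 6 is strictly better here, so truthful reporting is not dominant.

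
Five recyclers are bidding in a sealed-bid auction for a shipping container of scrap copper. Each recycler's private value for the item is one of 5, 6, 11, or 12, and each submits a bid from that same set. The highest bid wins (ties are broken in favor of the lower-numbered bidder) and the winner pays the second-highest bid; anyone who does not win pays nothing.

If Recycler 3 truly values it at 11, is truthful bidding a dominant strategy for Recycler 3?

Yes

Check each profile of the others' bids and compare truth against every alternative bid.
Others bid (5, 5, 5, 5): truth gives 6, best alternative gives 6.
Others bid (5, 5, 5, 6): truth gives 5, best alternative gives 5.
Others bid (5, 5, 6, 5): truth gives 5, best alternative gives 5.
Others bid (5, 5, 6, 6): truth gives 5, best alternative gives 5.
Others bid (5, 6, 5, 5): truth gives 5, best alternative gives 5.
Others bid (5, 6, 5, 6): truth gives 5, best alternative gives 5.
(Remaining 250 profiles checked similarly; truth is weakly best in each.)
In every case the truthful bid is at least as good as any alternative, so it is a dominant strategy.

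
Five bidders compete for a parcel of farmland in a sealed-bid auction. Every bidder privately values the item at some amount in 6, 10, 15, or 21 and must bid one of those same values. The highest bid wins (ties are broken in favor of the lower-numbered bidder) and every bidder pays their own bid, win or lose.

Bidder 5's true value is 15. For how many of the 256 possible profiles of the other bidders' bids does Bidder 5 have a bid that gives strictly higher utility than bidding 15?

241

Others bid (6, 6, 6, 6): truth gives 0; bid 10 gives 5 > 0. Violating.
Others bid (6, 6, 6, 15): truth gives -15; bid 6 gives -6 > -15. Violating.
Others bid (6, 6, 6, 21): truth gives -15; bid 6 gives -6 > -15. Violating.
Others bid (6, 6, 10, 15): truth gives -15; bid 6 gives -6 > -15. Violating.
Others bid (6, 6, 6, 10): truth gives 0; no alternative beats it.
Others bid (6, 6, 10, 6): truth gives 0; no alternative beats it.
(Checking all 256 profiles: 241 have a profitable deviation, 15 do not.)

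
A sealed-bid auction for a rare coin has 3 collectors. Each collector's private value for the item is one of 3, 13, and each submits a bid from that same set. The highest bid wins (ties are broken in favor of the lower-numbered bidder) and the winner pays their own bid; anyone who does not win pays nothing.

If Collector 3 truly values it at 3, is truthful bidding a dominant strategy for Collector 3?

Check each profile of the others' bids and compare truth against every alternative bid.
Others bid (3, 3): truth gives 0, best alternative gives -10.
Others bid (3, 13): truth gives 0, best alternative gives 0.
Others bid (13, 3): truth gives 0, best alternative gives 0.
Others bid (13, 13): truth gives 0, best alternative gives 0.
In every case the truthful bid is at least as good as any alternative, so it is a dominant strategy.

Yes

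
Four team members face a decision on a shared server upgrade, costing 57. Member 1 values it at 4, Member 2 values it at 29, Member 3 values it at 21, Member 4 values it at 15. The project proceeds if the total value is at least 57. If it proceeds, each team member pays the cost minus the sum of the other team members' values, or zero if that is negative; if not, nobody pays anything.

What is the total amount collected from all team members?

29

Total value 69 ≥ cost 57, so it is built.
Member 1: others sum to 65; max(0, 57 - 65) = 0.
Member 2: others sum to 40; max(0, 57 - 40) = 17.
Member 3: others sum to 48; max(0, 57 - 48) = 9.
Member 4: others sum to 54; max(0, 57 - 54) = 3.
Total collected = 0 + 17 + 9 + 3 = 29.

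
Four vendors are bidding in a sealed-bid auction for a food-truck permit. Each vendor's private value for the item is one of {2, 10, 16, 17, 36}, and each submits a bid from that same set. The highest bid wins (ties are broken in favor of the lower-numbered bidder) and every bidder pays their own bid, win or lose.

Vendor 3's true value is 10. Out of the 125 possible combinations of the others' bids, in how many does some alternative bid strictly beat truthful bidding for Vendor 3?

123

Others bid (2, 2, 16): truth gives -10; bid 2 gives -2 > -10. Violating.
Others bid (2, 2, 17): truth gives -10; bid 2 gives -2 > -10. Violating.
Others bid (2, 2, 36): truth gives -10; bid 2 gives -2 > -10. Violating.
Others bid (2, 10, 2): truth gives -10; bid 2 gives -2 > -10. Violating.
Others bid (2, 2, 2): truth gives 0; no alternative beats it.
Others bid (2, 2, 10): truth gives 0; no alternative beats it.
(Checking all 125 profiles: 123 have a profitable deviation, 2 do not.)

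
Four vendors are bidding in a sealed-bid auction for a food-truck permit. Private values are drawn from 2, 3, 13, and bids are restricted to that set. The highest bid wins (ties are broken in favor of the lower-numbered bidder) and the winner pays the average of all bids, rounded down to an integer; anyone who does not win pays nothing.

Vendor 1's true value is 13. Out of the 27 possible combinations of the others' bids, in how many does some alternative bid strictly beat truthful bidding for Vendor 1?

8

Others bid (2, 2, 2): truth gives 9; bid 2 gives 11 > 9. Violating.
Others bid (2, 2, 3): truth gives 8; bid 3 gives 11 > 8. Violating.
Others bid (2, 3, 2): truth gives 8; bid 3 gives 11 > 8. Violating.
Others bid (2, 3, 3): truth gives 8; bid 3 gives 11 > 8. Violating.
Others bid (2, 2, 13): truth gives 6; no alternative beats it.
Others bid (2, 3, 13): truth gives 6; no alternative beats it.
(Checking all 27 profiles: 8 have a profitable deviation, 19 do not.)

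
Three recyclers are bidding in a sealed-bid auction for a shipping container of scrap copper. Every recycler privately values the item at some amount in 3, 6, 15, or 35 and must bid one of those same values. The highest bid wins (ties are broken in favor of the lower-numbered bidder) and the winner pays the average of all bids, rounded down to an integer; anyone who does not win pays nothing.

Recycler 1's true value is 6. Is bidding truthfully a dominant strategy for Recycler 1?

No

Consider the case where Recycler 2 bids 3 and Recycler 3 bids 3.
Truthful bid 6: wins, pays 4, utility 6 - 4 = 2.
Bid 3 instead: wins, pays 3, utility 6 - 3 = 3.
Since 3 > 2, bidding 3 is strictly better here, so truthful bidding is not dominant.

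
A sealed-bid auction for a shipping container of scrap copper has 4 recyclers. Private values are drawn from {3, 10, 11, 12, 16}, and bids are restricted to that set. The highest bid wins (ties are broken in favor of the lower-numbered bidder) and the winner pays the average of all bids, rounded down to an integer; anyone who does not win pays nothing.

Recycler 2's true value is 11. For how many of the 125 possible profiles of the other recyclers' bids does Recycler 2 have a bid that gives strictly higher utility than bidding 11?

Others bid (3, 3, 3): truth gives 6; bid 10 gives 7 > 6. Violating.
Others bid (3, 3, 12): truth gives 0; bid 12 gives 4 > 0. Violating.
Others bid (3, 3, 16): truth gives 0; bid 16 gives 2 > 0. Violating.
Others bid (3, 10, 12): truth gives 0; bid 12 gives 2 > 0. Violating.
Others bid (3, 3, 10): truth gives 5; no alternative beats it.
Others bid (3, 3, 11): truth gives 4; no alternative beats it.
(Checking all 125 profiles: 27 have a profitable deviation, 98 do not.)

27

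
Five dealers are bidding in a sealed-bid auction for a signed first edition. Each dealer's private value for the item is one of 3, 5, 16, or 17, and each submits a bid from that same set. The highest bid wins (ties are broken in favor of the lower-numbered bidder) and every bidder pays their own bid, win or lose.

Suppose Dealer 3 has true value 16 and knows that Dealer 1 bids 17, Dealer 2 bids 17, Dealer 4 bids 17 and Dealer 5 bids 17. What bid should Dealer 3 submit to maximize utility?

Bid 3: loses but pays 3, utility -3.
Bid 5: loses but pays 5, utility -5.
Bid 16: loses but pays 16, utility -16.
Bid 17: loses but pays 17, utility -17.
The best choice is 3 with utility -3.

3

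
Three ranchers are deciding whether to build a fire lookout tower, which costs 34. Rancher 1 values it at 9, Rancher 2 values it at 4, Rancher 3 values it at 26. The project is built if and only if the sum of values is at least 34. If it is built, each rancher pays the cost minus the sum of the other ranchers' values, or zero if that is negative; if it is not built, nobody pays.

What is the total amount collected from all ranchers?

Total value 39 ≥ cost 34, so it is built.
Rancher 1: others sum to 30; max(0, 34 - 30) = 4.
Rancher 2: others sum to 35; max(0, 34 - 35) = 0.
Rancher 3: others sum to 13; max(0, 34 - 13) = 21.
Total collected = 4 + 0 + 21 = 25.

25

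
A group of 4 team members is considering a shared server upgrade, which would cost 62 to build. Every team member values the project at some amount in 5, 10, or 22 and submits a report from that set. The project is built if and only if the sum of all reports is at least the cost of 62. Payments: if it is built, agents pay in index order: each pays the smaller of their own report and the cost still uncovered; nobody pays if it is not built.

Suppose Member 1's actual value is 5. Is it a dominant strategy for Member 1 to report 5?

Yes

Check each profile of the others' reports and compare truth against every alternative report.
Others report (10, 22, 22): truth gives 0, best alternative gives -5.
Others report (22, 10, 22): truth gives 0, best alternative gives -5.
Others report (22, 22, 10): truth gives 0, best alternative gives -5.
Others report (22, 22, 22): truth gives 0, best alternative gives -5.
Others report (5, 5, 5): truth gives 0, best alternative gives 0.
Others report (5, 5, 10): truth gives 0, best alternative gives 0.
(Remaining 21 profiles checked similarly; truth is weakly best in each.)
In every case the truthful report is at least as good as any alternative, so it is a dominant strategy.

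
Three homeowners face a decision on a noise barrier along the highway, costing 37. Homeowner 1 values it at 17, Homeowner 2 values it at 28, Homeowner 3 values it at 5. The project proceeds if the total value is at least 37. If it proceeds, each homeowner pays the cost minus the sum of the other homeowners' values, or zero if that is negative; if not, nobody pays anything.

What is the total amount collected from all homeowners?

19

Total value 50 ≥ cost 37, so it is built.
Homeowner 1: others sum to 33; max(0, 37 - 33) = 4.
Homeowner 2: others sum to 22; max(0, 37 - 22) = 15.
Homeowner 3: others sum to 45; max(0, 37 - 45) = 0.
Total collected = 4 + 15 + 0 = 19.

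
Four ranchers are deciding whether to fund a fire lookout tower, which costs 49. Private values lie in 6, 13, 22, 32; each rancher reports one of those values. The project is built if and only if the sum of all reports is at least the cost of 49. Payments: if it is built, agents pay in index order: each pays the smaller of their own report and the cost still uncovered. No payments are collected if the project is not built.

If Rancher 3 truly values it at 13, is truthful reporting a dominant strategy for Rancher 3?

No

Consider the case where Rancher 1 reports 6, Rancher 2 reports 6 and Rancher 4 reports 32.
Truthful report 13: project built, pays 13, utility 13 - 13 = 0.
Report 6 instead: project built, pays 6, utility 13 - 6 = 7.
Since 7 > 0, reporting 6 is strictly better here, so truthful reporting is not dominant.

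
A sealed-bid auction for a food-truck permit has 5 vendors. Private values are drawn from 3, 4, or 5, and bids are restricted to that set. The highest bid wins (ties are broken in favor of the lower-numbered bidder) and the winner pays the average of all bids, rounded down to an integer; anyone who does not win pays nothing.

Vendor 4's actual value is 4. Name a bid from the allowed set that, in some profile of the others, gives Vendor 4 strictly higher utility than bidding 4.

Suppose Vendor 1 bids 3, Vendor 2 bids 3, Vendor 3 bids 3 and Vendor 5 bids 5.
Bid 4: loses, pays 0, utility 0.
Bid 5: wins, pays 3, utility 4 - 3 = 1.
So bidding 5 beats truth here (1 > 0).

5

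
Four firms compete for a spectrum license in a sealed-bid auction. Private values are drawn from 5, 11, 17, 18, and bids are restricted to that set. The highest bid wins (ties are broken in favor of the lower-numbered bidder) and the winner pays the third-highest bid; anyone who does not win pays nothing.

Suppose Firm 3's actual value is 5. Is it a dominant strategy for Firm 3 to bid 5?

Yes

Check each profile of the others' bids and compare truth against every alternative bid.
Others bid (5, 5, 5): truth gives 0, best alternative gives 0.
Others bid (5, 5, 11): truth gives 0, best alternative gives 0.
Others bid (5, 5, 17): truth gives 0, best alternative gives 0.
Others bid (5, 5, 18): truth gives 0, best alternative gives 0.
Others bid (5, 11, 5): truth gives 0, best alternative gives 0.
Others bid (5, 11, 11): truth gives 0, best alternative gives 0.
(Remaining 58 profiles checked similarly; truth is weakly best in each.)
In every case the truthful bid is at least as good as any alternative, so it is a dominant strategy.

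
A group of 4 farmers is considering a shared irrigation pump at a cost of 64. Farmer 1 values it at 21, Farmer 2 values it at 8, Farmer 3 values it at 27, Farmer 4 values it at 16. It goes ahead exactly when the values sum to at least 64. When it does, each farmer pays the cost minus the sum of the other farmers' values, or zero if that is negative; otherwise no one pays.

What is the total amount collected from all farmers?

40

Total value 72 ≥ cost 64, so it is built.
Farmer 1: others sum to 51; max(0, 64 - 51) = 13.
Farmer 2: others sum to 64; max(0, 64 - 64) = 0.
Farmer 3: others sum to 45; max(0, 64 - 45) = 19.
Farmer 4: others sum to 56; max(0, 64 - 56) = 8.
Total collected = 13 + 0 + 19 + 8 = 40.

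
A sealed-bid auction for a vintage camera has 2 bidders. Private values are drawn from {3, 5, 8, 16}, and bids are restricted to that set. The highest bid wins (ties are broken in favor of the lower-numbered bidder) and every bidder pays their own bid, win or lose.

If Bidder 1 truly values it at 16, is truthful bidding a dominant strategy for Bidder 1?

No

Consider the case where Bidder 2 bids 3.
Truthful bid 16: wins, pays 16, utility 16 - 16 = 0.
Bid 3 instead: wins, pays 3, utility 16 - 3 = 13.
Since 13 > 0, bidding 3 is strictly better here, so truthful bidding is not dominant.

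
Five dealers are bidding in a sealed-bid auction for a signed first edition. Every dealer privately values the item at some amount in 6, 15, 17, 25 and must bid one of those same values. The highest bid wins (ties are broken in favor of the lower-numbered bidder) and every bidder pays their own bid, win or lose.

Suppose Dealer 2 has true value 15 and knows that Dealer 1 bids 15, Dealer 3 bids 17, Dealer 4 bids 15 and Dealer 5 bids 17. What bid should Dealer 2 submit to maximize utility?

Bid 6: loses but pays 6, utility -6.
Bid 15: loses but pays 15, utility -15.
Bid 17: wins, pays 17, utility 15 - 17 = -2.
Bid 25: wins, pays 25, utility 15 - 25 = -10.
The best choice is 17 with utility -2.

17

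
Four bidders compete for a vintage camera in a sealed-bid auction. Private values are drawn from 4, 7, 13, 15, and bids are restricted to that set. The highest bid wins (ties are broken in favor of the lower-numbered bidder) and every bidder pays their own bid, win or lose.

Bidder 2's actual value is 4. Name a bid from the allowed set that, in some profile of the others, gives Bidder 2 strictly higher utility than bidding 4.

Suppose Bidder 1 bids 4, Bidder 3 bids 4 and Bidder 4 bids 4.
Bid 4: loses but pays 4, utility -4.
Bid 7: wins, pays 7, utility 4 - 7 = -3.
So bidding 7 beats truth here (-3 > -4).

7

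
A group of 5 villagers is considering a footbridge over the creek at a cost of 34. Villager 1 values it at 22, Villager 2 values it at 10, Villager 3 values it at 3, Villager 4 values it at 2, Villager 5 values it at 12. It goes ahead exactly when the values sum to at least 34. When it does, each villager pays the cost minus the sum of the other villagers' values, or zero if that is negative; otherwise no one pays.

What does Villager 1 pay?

Total value 49 ≥ cost 34, so the project is built.
The other villagers' values sum to 27.
Cost minus that sum is 34 - 27 = 7.

7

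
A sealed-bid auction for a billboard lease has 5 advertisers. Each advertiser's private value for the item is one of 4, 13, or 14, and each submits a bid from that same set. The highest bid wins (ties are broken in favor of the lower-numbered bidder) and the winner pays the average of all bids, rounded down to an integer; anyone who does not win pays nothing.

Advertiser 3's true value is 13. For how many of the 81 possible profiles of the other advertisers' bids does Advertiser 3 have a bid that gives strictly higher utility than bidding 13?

28

Others bid (4, 4, 4, 14): truth gives 0; bid 14 gives 5 > 0. Violating.
Others bid (4, 4, 13, 14): truth gives 0; bid 14 gives 4 > 0. Violating.
Others bid (4, 4, 14, 4): truth gives 0; bid 14 gives 5 > 0. Violating.
Others bid (4, 4, 14, 13): truth gives 0; bid 14 gives 4 > 0. Violating.
Others bid (4, 4, 4, 4): truth gives 8; no alternative beats it.
Others bid (4, 4, 4, 13): truth gives 6; no alternative beats it.
(Checking all 81 profiles: 28 have a profitable deviation, 53 do not.)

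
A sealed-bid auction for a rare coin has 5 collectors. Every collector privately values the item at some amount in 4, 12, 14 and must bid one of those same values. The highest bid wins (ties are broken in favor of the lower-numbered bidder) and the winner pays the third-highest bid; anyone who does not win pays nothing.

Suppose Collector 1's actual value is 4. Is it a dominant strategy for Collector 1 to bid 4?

Yes

Check each profile of the others' bids and compare truth against every alternative bid.
Others bid (4, 4, 12, 12): truth gives 0, best alternative gives -8.
Others bid (4, 12, 4, 12): truth gives 0, best alternative gives -8.
Others bid (4, 12, 12, 4): truth gives 0, best alternative gives -8.
Others bid (4, 12, 12, 12): truth gives 0, best alternative gives -8.
Others bid (12, 4, 4, 12): truth gives 0, best alternative gives -8.
Others bid (12, 4, 12, 4): truth gives 0, best alternative gives -8.
(Remaining 75 profiles checked similarly; truth is weakly best in each.)
In every case the truthful bid is at least as good as any alternative, so it is a dominant strategy.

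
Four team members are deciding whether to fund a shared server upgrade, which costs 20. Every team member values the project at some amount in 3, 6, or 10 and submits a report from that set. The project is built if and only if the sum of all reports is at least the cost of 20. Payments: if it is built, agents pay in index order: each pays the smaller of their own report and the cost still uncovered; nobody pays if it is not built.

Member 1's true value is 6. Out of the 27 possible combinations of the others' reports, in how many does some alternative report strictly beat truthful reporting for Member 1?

17

Others report (3, 6, 10): truth gives 0; report 3 gives 3 > 0. Violating.
Others report (3, 10, 6): truth gives 0; report 3 gives 3 > 0. Violating.
Others report (3, 10, 10): truth gives 0; report 3 gives 3 > 0. Violating.
Others report (6, 3, 10): truth gives 0; report 3 gives 3 > 0. Violating.
Others report (3, 3, 3): truth gives 0; no alternative beats it.
Others report (3, 3, 6): truth gives 0; no alternative beats it.
(Checking all 27 profiles: 17 have a profitable deviation, 10 do not.)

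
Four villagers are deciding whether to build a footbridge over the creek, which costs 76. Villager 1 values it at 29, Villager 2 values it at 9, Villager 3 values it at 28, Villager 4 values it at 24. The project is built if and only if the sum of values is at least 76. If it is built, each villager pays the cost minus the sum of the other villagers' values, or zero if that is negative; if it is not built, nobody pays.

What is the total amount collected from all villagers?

39

Total value 90 ≥ cost 76, so it is built.
Villager 1: others sum to 61; max(0, 76 - 61) = 15.
Villager 2: others sum to 81; max(0, 76 - 81) = 0.
Villager 3: others sum to 62; max(0, 76 - 62) = 14.
Villager 4: others sum to 66; max(0, 76 - 66) = 10.
Total collected = 15 + 0 + 14 + 10 = 39.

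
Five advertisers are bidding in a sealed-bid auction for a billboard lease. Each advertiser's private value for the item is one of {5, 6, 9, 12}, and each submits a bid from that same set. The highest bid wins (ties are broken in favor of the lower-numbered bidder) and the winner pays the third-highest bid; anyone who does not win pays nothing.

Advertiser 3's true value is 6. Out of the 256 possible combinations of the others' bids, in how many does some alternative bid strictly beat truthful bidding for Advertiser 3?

8

Others bid (5, 5, 5, 9): truth gives 0; bid 9 gives 1 > 0. Violating.
Others bid (5, 5, 5, 12): truth gives 0; bid 12 gives 1 > 0. Violating.
Others bid (5, 5, 9, 5): truth gives 0; bid 9 gives 1 > 0. Violating.
Others bid (5, 5, 12, 5): truth gives 0; bid 12 gives 1 > 0. Violating.
Others bid (5, 5, 5, 5): truth gives 1; no alternative beats it.
Others bid (5, 5, 5, 6): truth gives 1; no alternative beats it.
(Checking all 256 profiles: 8 have a profitable deviation, 248 do not.)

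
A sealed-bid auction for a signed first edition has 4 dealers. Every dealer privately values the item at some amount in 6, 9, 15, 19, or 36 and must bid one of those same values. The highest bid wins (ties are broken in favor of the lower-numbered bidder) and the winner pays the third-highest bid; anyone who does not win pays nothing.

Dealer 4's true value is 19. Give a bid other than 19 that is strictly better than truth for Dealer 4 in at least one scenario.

Suppose Dealer 1 bids 6, Dealer 2 bids 6 and Dealer 3 bids 19.
Bid 19: loses, pays 0, utility 0.
Bid 36: wins, pays 6, utility 19 - 6 = 13.
So bidding 36 beats truth here (13 > 0).

36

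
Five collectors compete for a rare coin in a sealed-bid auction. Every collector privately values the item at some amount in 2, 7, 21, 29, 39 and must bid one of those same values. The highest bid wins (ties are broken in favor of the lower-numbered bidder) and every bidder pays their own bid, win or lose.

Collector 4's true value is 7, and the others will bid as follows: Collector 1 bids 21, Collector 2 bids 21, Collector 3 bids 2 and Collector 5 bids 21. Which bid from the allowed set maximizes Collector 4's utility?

2

Bid 2: loses but pays 2, utility -2.
Bid 7: loses but pays 7, utility -7.
Bid 21: loses but pays 21, utility -21.
Bid 29: wins, pays 29, utility 7 - 29 = -22.
Bid 39: wins, pays 39, utility 7 - 39 = -32.
The best choice is 2 with utility -2.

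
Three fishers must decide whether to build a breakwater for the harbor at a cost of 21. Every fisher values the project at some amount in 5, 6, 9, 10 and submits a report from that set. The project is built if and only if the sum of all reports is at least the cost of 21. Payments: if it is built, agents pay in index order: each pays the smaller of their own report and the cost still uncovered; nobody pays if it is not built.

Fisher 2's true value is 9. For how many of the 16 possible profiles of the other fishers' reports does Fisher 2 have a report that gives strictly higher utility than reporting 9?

Others report (5, 10): truth gives 0; report 6 gives 3 > 0. Violating.
Others report (6, 9): truth gives 0; report 6 gives 3 > 0. Violating.
Others report (6, 10): truth gives 0; report 5 gives 4 > 0. Violating.
Others report (9, 6): truth gives 0; report 6 gives 3 > 0. Violating.
Others report (5, 5): truth gives 0; no alternative beats it.
Others report (5, 6): truth gives 0; no alternative beats it.
(Checking all 16 profiles: 10 have a profitable deviation, 6 do not.)

10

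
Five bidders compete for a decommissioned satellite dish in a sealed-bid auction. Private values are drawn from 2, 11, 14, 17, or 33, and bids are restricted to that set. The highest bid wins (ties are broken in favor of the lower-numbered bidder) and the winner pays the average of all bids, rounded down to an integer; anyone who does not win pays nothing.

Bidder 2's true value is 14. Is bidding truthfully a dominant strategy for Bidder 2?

No

Consider the case where Bidder 1 bids 2, Bidder 3 bids 2, Bidder 4 bids 2 and Bidder 5 bids 2.
Truthful bid 14: wins, pays 4, utility 14 - 4 = 10.
Bid 11 instead: wins, pays 3, utility 14 - 3 = 11.
Since 11 > 10, bidding 11 is strictly better here, so truthful bidding is not dominant.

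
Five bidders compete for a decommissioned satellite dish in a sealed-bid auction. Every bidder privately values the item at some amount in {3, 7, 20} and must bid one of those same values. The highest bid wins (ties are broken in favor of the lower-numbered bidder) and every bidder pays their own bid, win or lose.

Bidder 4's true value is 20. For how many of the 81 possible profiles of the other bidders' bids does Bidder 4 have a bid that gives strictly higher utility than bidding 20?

Others bid (3, 3, 3, 3): truth gives 0; bid 7 gives 13 > 0. Violating.
Others bid (3, 3, 3, 7): truth gives 0; bid 7 gives 13 > 0. Violating.
Others bid (3, 3, 20, 3): truth gives -20; bid 3 gives -3 > -20. Violating.
Others bid (3, 3, 20, 7): truth gives -20; bid 3 gives -3 > -20. Violating.
Others bid (3, 3, 3, 20): truth gives 0; no alternative beats it.
Others bid (3, 3, 7, 3): truth gives 0; no alternative beats it.
(Checking all 81 profiles: 59 have a profitable deviation, 22 do not.)

59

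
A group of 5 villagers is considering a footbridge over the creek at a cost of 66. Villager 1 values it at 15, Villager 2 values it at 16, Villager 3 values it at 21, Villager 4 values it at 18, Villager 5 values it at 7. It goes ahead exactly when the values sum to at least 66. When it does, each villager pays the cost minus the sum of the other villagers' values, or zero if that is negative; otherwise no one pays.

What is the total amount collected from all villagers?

26

Total value 77 ≥ cost 66, so it is built.
Villager 1: others sum to 62; max(0, 66 - 62) = 4.
Villager 2: others sum to 61; max(0, 66 - 61) = 5.
Villager 3: others sum to 56; max(0, 66 - 56) = 10.
Villager 4: others sum to 59; max(0, 66 - 59) = 7.
Villager 5: others sum to 70; max(0, 66 - 70) = 0.
Total collected = 4 + 5 + 10 + 7 + 0 = 26.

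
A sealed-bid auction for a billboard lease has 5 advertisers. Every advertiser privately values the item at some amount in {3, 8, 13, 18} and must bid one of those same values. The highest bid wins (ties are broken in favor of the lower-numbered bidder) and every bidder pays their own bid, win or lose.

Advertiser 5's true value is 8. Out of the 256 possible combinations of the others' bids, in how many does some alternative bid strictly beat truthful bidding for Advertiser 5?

255

Others bid (3, 3, 3, 8): truth gives -8; bid 3 gives -3 > -8. Violating.
Others bid (3, 3, 3, 13): truth gives -8; bid 3 gives -3 > -8. Violating.
Others bid (3, 3, 3, 18): truth gives -8; bid 3 gives -3 > -8. Violating.
Others bid (3, 3, 8, 3): truth gives -8; bid 3 gives -3 > -8. Violating.
Others bid (3, 3, 3, 3): truth gives 0; no alternative beats it.
(Checking all 256 profiles: 255 have a profitable deviation, 1 does not.)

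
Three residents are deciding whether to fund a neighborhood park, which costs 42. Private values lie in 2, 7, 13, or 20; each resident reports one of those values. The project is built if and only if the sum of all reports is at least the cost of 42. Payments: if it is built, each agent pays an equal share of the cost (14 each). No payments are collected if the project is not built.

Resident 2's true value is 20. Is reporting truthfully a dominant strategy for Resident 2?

Check each profile of the others' reports and compare truth against every alternative report.
Others report (2, 20): truth gives 6, best alternative gives 0.
Others report (7, 20): truth gives 6, best alternative gives 0.
Others report (13, 13): truth gives 6, best alternative gives 0.
Others report (20, 2): truth gives 6, best alternative gives 0.
Others report (20, 7): truth gives 6, best alternative gives 0.
Others report (13, 20): truth gives 6, best alternative gives 6.
(Remaining 10 profiles checked similarly; truth is weakly best in each.)
In every case the truthful report is at least as good as any alternative, so it is a dominant strategy.

Yes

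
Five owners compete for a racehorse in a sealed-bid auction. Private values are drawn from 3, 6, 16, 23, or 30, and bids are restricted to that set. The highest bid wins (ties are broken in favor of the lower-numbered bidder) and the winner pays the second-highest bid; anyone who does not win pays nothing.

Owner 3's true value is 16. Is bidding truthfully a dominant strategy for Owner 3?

Check each profile of the others' bids and compare truth against every alternative bid.
Others bid (3, 3, 3, 3): truth gives 13, best alternative gives 13.
Others bid (3, 3, 3, 6): truth gives 10, best alternative gives 10.
Others bid (3, 3, 6, 3): truth gives 10, best alternative gives 10.
Others bid (3, 3, 6, 6): truth gives 10, best alternative gives 10.
Others bid (3, 6, 3, 3): truth gives 10, best alternative gives 10.
Others bid (3, 6, 3, 6): truth gives 10, best alternative gives 10.
(Remaining 619 profiles checked similarly; truth is weakly best in each.)
In every case the truthful bid is at least as good as any alternative, so it is a dominant strategy.

Yes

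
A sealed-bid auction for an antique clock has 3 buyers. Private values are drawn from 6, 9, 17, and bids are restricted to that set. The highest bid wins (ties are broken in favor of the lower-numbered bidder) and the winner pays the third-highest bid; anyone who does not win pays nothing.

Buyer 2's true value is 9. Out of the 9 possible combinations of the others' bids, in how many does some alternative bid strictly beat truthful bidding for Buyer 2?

Others bid (6, 17): truth gives 0; bid 17 gives 3 > 0. Violating.
Others bid (9, 6): truth gives 0; bid 17 gives 3 > 0. Violating.
Others bid (6, 6): truth gives 3; no alternative beats it.
Others bid (6, 9): truth gives 3; no alternative beats it.
(Checking all 9 profiles: 2 have a profitable deviation, 7 do not.)

2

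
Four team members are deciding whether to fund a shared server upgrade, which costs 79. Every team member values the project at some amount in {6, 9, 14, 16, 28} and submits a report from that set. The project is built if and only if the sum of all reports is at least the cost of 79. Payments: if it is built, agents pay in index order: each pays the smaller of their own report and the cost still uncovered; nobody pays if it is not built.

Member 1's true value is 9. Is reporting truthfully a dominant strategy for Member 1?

Consider the case where Member 2 reports 28, Member 3 reports 28 and Member 4 reports 28.
Truthful report 9: project built, pays 9, utility 9 - 9 = 0.
Report 6 instead: project built, pays 6, utility 9 - 6 = 3.
Since 3 > 0, reporting 6 is strictly better here, so truthful reporting is not dominant.

No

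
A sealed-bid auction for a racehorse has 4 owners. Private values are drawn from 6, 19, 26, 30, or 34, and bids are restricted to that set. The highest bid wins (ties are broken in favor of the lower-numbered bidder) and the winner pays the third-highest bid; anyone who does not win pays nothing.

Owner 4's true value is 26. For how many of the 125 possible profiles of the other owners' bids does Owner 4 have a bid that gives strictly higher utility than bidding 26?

24

Others bid (6, 6, 26): truth gives 0; bid 30 gives 20 > 0. Violating.
Others bid (6, 6, 30): truth gives 0; bid 34 gives 20 > 0. Violating.
Others bid (6, 19, 26): truth gives 0; bid 30 gives 7 > 0. Violating.
Others bid (6, 19, 30): truth gives 0; bid 34 gives 7 > 0. Violating.
Others bid (6, 6, 6): truth gives 20; no alternative beats it.
Others bid (6, 6, 19): truth gives 20; no alternative beats it.
(Checking all 125 profiles: 24 have a profitable deviation, 101 do not.)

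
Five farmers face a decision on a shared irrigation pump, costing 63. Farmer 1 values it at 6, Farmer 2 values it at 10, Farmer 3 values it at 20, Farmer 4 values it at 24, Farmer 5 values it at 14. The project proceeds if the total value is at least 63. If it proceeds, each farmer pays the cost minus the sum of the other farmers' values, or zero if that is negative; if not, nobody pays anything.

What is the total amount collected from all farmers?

Total value 74 ≥ cost 63, so it is built.
Farmer 1: others sum to 68; max(0, 63 - 68) = 0.
Farmer 2: others sum to 64; max(0, 63 - 64) = 0.
Farmer 3: others sum to 54; max(0, 63 - 54) = 9.
Farmer 4: others sum to 50; max(0, 63 - 50) = 13.
Farmer 5: others sum to 60; max(0, 63 - 60) = 3.
Total collected = 0 + 0 + 9 + 13 + 3 = 25.

25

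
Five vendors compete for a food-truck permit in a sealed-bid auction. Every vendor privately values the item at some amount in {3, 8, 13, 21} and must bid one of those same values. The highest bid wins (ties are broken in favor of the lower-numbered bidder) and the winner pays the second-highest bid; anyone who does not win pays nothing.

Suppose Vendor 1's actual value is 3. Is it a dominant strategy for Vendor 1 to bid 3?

Check each profile of the others' bids and compare truth against every alternative bid.
Others bid (3, 3, 3, 8): truth gives 0, best alternative gives -5.
Others bid (3, 3, 8, 3): truth gives 0, best alternative gives -5.
Others bid (3, 3, 8, 8): truth gives 0, best alternative gives -5.
Others bid (3, 8, 3, 3): truth gives 0, best alternative gives -5.
Others bid (3, 8, 3, 8): truth gives 0, best alternative gives -5.
Others bid (3, 8, 8, 3): truth gives 0, best alternative gives -5.
(Remaining 250 profiles checked similarly; truth is weakly best in each.)
In every case the truthful bid is at least as good as any alternative, so it is a dominant strategy.

Yes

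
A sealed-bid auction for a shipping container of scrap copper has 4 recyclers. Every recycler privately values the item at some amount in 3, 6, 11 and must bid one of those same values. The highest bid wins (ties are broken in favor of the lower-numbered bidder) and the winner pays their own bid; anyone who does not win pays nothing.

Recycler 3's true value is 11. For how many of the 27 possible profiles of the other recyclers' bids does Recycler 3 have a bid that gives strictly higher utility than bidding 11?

Others bid (3, 3, 3): truth gives 0; bid 6 gives 5 > 0. Violating.
Others bid (3, 3, 6): truth gives 0; bid 6 gives 5 > 0. Violating.
Others bid (3, 3, 11): truth gives 0; no alternative beats it.
Others bid (3, 6, 3): truth gives 0; no alternative beats it.
(Checking all 27 profiles: 2 have a profitable deviation, 25 do not.)

2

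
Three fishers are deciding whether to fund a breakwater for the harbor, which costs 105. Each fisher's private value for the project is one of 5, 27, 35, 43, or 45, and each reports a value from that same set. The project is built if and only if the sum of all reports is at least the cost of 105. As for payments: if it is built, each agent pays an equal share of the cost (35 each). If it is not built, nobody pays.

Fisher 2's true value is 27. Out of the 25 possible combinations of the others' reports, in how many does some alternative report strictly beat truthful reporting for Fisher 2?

8

Others report (35, 43): truth gives -8; report 5 gives 0 > -8. Violating.
Others report (35, 45): truth gives -8; report 5 gives 0 > -8. Violating.
Others report (43, 35): truth gives -8; report 5 gives 0 > -8. Violating.
Others report (43, 43): truth gives -8; report 5 gives 0 > -8. Violating.
Others report (5, 5): truth gives 0; no alternative beats it.
Others report (5, 27): truth gives 0; no alternative beats it.
(Checking all 25 profiles: 8 have a profitable deviation, 17 do not.)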